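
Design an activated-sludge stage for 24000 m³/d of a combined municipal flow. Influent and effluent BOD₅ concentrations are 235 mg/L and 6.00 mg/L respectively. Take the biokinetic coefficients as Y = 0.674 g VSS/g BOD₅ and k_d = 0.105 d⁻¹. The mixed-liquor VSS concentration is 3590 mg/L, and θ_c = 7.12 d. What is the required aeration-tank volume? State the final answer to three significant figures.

V ≈ 4200 m³

Rearranging the biomass balance for a CMAS with decay, V = Y·Q·ΔS·θ_c / [X·(1+k_d θ_c)] = 0.674 × 24000 × (235 − 6.00) × 7.12 / [3590 × (1 + 0.105 × 7.12)] = 2.64×10^7 / 6274 = 4204 m³.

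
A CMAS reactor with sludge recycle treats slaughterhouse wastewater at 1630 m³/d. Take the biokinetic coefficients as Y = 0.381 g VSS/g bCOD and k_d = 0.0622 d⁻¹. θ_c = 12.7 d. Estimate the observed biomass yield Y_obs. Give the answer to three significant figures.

Y_obs ≈ 0.213 g VSS/g bCOD

Correct the yield for decay: Y_obs = Y/(1 + k_d θ_c) = 0.381 / (1 + 0.0622 × 12.7) = 0.381 / 1.790 = 0.2129.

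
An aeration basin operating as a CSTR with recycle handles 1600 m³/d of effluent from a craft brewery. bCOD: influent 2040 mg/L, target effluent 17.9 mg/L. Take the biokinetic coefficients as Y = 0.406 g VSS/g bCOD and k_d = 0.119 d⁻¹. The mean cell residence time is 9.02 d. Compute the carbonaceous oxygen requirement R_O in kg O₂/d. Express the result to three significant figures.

The observed yield is Y_obs = Y/(1 + k_d·θ_c) = 0.406 / (1 + 0.119 × 9.02) = 0.406 / 2.073 = 0.1958 g VSS per g bCOD removed.
Substrate removed = Q·(S₀ − S) = 1600 m³/d × (2040 − 17.9) g/m³ = 3.24×10^6 g/d = 3235 kg/d.
Biomass synthesised: P_X = Y_obs × 3235 = 633.5 kg VSS/d.
R_O = Q·(S₀ − S) − 1.42·P_X = 3235 − 1.42 × 633.5 = 2336 kg O₂/d.

R_O ≈ 2340 kg O₂/d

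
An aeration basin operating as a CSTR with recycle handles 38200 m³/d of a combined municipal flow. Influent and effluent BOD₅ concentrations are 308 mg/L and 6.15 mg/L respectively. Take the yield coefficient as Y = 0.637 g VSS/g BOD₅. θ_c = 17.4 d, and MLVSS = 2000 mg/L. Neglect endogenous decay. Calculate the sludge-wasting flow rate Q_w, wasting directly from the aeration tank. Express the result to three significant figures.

Biomass mass balance (decay neglected): V·X = Y·Q·(S₀ − S)·θ_c, so V = 0.637 × 38200 × (308 − 6.15) × 17.4 / 2000 = 63902 m³.
Wasting from the aeration tank: Q_w = V / θ_c = 63902 / 17.4 = 3673 m³/d.

Q_w ≈ 3670 m³/d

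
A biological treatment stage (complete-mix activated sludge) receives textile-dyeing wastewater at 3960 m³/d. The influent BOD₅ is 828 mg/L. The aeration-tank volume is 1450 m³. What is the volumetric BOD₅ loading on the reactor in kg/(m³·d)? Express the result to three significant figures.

Applied BOD₅ load per unit volume = Q·S₀/V = (3960 × 828/1000)/1450 = 2.261 kg BOD₅·m⁻³·d⁻¹.

L_v ≈ 2.26 kg BOD₅/(m³·d)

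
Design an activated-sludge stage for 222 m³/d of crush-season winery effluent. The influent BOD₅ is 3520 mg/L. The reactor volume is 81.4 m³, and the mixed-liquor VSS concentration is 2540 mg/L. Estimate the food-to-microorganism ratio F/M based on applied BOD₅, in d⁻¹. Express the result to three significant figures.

F/M ≈ 3.78 d⁻¹

F/M = applied load / biomass = Q·S₀/(V·X) = 222 × 3520 / (81.40 × 2540) = 3.780 d⁻¹.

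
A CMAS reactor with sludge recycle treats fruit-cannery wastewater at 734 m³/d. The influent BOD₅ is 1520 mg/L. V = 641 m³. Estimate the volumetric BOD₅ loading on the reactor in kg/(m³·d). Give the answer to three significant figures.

L_v = Q S₀ / V = 734 × 1520 × 10⁻³ / 641.0 = 1.741 kg/(m³·d).

L_v ≈ 1.74 kg BOD₅/(m³·d)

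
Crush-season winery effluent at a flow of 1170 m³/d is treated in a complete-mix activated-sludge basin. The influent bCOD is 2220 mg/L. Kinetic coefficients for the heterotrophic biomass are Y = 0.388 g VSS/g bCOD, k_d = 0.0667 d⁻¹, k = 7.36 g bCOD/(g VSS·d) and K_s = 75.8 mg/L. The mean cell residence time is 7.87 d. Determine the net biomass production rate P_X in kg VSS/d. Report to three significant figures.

P_X ≈ 659 kg VSS/d

From the Monod/SRT balance for a CMAS, S = K_s·(1+k_d θ_c)/[θ_c·(Y k − k_d) − 1] = 75.8 × (1 + 0.0667 × 7.87) / [7.87 × (0.388 × 7.36 − 0.0667) − 1] = 115.6 / 20.95 = 5.518 mg/L.
Y_obs = Y / (1 + k_d θ_c) = 0.388 / (1 + 0.0667 × 7.87) = 0.388 / 1.525 = 0.2544.
Substrate removed = Q·(S₀ − S) = 1170 m³/d × (2220 − 5.52) g/m³ = 2.59×10^6 g/d = 2591 kg/d.
So the net sludge growth is P_X = 0.2544 × 2591 = 659.2 kg VSS/d.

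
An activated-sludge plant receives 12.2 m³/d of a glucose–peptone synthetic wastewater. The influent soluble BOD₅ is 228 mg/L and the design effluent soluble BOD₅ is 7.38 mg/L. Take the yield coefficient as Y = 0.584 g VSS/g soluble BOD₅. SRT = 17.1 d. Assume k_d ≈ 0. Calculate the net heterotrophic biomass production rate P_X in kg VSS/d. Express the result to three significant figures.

P_X ≈ 1.57 kg VSS/d

No decay correction is needed, so Y_obs = Y = 0.584.
ΔS = 228 − 7.38 = 220.6 mg/L, so the substrate removal rate is 12.2 × 220.6/1000 = 2.692 kg soluble BOD₅/d.
Net biomass production P_X = Y_obs × Q·(S₀ − S) = 0.5840 × 2.692 = 1.572 kg VSS/d.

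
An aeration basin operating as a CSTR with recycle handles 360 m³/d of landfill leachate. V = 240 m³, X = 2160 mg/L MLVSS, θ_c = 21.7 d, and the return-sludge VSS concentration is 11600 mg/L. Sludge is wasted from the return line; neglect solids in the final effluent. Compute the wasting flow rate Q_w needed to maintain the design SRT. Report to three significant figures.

Q_w ≈ 2.06 m³/d

θ_c = V·X/(Q_w·X_r) when wasting from the recycle, so Q_w = V·X/(θ_c·X_r) = 240.0 × 2160 / (21.7 × 11600) = 2.059 m³/d.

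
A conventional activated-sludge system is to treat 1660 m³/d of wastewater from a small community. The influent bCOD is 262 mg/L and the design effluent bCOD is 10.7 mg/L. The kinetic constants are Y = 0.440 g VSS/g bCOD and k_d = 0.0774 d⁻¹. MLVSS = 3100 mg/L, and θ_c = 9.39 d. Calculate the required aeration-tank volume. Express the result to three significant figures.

From the SRT design equation V = Y Q (S₀−S) θ_c / [X (1 + k_d θ_c)] = 0.440 × 1660 × (262 − 10.7) × 9.39 / [3100 × (1 + 0.0774 × 9.39)] = 1.72×10^6 / 5353 = 322.0 m³.

V ≈ 322 m³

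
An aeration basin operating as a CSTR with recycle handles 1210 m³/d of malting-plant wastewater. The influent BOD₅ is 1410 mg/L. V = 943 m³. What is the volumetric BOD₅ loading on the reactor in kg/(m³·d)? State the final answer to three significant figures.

Applied BOD₅ load per unit volume = Q·S₀/V = (1210 × 1410/1000)/943.0 = 1.809 kg BOD₅·m⁻³·d⁻¹.

L_v ≈ 1.81 kg BOD₅/(m³·d)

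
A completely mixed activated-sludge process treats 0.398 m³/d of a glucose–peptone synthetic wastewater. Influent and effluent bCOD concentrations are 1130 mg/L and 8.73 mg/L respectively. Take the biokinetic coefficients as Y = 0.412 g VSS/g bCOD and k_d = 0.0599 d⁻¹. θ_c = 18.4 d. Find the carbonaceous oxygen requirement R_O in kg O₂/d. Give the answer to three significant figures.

Y_obs = Y / (1 + k_d θ_c) = 0.412 / (1 + 0.0599 × 18.4) = 0.412 / 2.102 = 0.1960.
Q·(S₀ − S) = 0.398 × (1130 − 8.73) × 10⁻³ = 0.4463 kg/d removed.
P_X = Y_obs·Q·(S₀ − S) = 0.1960 × 0.4463 = 0.08746 kg VSS/d.
Carbonaceous O₂ demand = substrate oxidised − cell-mass equivalent = 0.4463 − 1.42 × 0.08746 = 0.3221 kg O₂/d.

R_O ≈ 0.322 kg O₂/d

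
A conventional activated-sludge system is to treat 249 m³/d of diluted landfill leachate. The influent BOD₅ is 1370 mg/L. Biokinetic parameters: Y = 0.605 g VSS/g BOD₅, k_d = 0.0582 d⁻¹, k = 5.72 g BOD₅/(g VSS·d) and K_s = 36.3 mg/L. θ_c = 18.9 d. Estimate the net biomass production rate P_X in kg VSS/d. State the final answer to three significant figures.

P_X ≈ 98.2 kg VSS/d

Effluent substrate depends only on kinetics and SRT: S = K_s(1 + k_d θ_c) / [θ_c(Yk − k_d) − 1] = 36.3 × (1 + 0.0582 × 18.9) / [18.9 × (0.605 × 5.72 − 0.0582) − 1] = 76.23 / 63.31 = 1.204 mg/L.
Correct the yield for decay: Y_obs = Y/(1 + k_d θ_c) = 0.605 / (1 + 0.0582 × 18.9) = 0.605 / 2.100 = 0.2881.
Substrate removed = Q·(S₀ − S) = 249 m³/d × (1370 − 1.20) g/m³ = 3.41×10^5 g/d = 340.8 kg/d.
Net biomass production P_X = Y_obs × Q·(S₀ − S) = 0.2881 × 340.8 = 98.19 kg VSS/d.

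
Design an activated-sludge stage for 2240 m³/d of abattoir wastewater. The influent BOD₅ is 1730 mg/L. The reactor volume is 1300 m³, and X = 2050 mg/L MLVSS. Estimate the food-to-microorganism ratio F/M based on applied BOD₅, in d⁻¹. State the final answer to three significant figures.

F/M ≈ 1.45 d⁻¹

Food-to-microorganism ratio F/M = Q S₀ / (V X) = 2240 × 1730 / (1300 × 2050) = 1.454 d⁻¹.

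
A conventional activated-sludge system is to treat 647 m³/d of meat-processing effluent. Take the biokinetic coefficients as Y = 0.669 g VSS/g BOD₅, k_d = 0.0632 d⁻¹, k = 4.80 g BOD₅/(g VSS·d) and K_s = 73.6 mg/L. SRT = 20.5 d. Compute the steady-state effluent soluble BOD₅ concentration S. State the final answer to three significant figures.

For a completely mixed reactor with recycle the Lawrence–McCarty relation gives S = K_s·(1 + k_d·θ_c) / [θ_c·(Y·k − k_d) − 1] = 73.6 × (1 + 0.0632 × 20.5) / [20.5 × (0.669 × 4.80 − 0.0632) − 1] = 169.0 / 63.53 = 2.659 mg/L.

S ≈ 2.66 mg/L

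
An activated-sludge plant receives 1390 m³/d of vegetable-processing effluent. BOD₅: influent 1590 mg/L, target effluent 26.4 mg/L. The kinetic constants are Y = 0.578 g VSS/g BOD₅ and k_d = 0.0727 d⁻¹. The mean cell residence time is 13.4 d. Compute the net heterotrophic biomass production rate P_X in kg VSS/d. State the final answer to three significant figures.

Observed yield with endogenous decay: Y_obs = Y / (1 + k_d·θ_c) = 0.578 / (1 + 0.0727 × 13.4) = 0.578 / 1.974 = 0.2928 g VSS/g BOD₅.
ΔS = 1590 − 26.4 = 1564 mg/L, so the substrate removal rate is 1390 × 1564/1000 = 2173 kg BOD₅/d.
So the net sludge growth is P_X = 0.2928 × 2173 = 636.3 kg VSS/d.

P_X ≈ 636 kg VSS/d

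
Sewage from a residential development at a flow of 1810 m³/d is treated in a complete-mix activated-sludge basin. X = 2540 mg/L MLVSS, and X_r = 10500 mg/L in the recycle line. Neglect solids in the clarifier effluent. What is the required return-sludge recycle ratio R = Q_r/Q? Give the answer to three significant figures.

Solids balance on the clarifier gives (1+R)X = R·X_r, so R = X/(X_r − X) = 2540 / (10500 − 2540) = 0.3191.

R ≈ 0.319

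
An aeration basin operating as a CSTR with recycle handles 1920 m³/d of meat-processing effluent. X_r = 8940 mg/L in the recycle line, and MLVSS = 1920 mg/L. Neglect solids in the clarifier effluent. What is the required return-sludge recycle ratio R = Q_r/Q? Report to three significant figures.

R ≈ 0.274

R = Q_r/Q = X/(X_r − X) = 1920 / (8940 − 1920) = 0.2735.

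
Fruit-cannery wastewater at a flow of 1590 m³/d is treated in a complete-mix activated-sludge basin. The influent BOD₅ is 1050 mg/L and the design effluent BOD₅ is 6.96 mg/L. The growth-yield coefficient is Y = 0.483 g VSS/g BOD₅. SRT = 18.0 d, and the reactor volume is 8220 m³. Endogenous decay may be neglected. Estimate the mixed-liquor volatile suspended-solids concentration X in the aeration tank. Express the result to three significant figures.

X ≈ 1750 mg/L

From V·X = Y·Q·(S₀ − S)·θ_c (decay neglected): X = 0.483 × 1590 × (1050 − 6.96) × 18.0 / 8220 = 1754 mg/L.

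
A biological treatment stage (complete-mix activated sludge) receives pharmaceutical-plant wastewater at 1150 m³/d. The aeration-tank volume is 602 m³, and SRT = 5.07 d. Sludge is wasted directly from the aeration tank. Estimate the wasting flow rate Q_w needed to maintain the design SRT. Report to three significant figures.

Wasting from the aeration tank: Q_w = V / θ_c = 602.0 / 5.07 = 118.7 m³/d.

Q_w ≈ 119 m³/d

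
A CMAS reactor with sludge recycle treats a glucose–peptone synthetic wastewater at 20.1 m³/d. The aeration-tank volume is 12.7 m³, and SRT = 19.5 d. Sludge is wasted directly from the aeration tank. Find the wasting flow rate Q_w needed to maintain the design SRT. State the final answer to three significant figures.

Q_w ≈ 0.651 m³/d

With mixed-liquor wasting, θ_c = V/Q_w, so Q_w = V/θ_c = 12.70/19.5 = 0.6513 m³/d.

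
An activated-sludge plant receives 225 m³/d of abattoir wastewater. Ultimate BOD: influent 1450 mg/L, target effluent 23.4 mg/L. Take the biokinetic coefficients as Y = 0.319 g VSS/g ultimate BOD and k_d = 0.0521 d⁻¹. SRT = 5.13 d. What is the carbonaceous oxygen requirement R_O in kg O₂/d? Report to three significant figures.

R_O ≈ 206 kg O₂/d

The observed yield is Y_obs = Y/(1 + k_d·θ_c) = 0.319 / (1 + 0.0521 × 5.13) = 0.319 / 1.267 = 0.2517 g VSS per g ultimate BOD removed.
Mass of ultimate BOD removed per day: Q(S₀ − S) = 225 × 1427 g/m³ = 321.0 kg/d.
Biomass synthesised: P_X = Y_obs × 321.0 = 80.80 kg VSS/d.
R_O = Q·(S₀ − S) − 1.42·P_X = 321.0 − 1.42 × 80.80 = 206.3 kg O₂/d.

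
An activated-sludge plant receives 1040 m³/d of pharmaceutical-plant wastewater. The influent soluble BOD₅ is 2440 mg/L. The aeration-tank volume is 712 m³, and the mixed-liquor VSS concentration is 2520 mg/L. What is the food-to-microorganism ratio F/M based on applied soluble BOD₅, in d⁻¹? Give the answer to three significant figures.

F/M = Q·S₀ / (V·X) = 1040 × 2440 / (712.0 × 2520) = 1.414 g soluble BOD₅·(g VSS·d)⁻¹.

F/M ≈ 1.41 d⁻¹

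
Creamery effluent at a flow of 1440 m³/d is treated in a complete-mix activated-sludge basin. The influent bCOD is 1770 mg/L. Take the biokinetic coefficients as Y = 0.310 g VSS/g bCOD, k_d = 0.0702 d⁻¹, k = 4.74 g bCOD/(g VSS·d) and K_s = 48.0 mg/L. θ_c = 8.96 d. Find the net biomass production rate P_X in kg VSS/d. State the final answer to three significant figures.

From the Monod/SRT balance for a CMAS, S = K_s·(1+k_d θ_c)/[θ_c·(Y k − k_d) − 1] = 48.0 × (1 + 0.0702 × 8.96) / [8.96 × (0.310 × 4.74 − 0.0702) − 1] = 78.19 / 11.54 = 6.778 mg/L.
Y_obs = Y / (1 + k_d θ_c) = 0.310 / (1 + 0.0702 × 8.96) = 0.310 / 1.629 = 0.1903.
Substrate removed = Q·(S₀ − S) = 1440 m³/d × (1770 − 6.78) g/m³ = 2.54×10^6 g/d = 2539 kg/d.
Net biomass production P_X = Y_obs × Q·(S₀ − S) = 0.1903 × 2539 = 483.2 kg VSS/d.

P_X ≈ 483 kg VSS/d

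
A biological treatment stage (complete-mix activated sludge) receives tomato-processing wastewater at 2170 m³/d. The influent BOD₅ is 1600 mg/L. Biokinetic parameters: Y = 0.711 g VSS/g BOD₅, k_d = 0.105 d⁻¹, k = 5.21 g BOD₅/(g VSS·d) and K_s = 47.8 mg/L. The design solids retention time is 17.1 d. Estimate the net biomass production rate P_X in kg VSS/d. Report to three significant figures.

For a completely mixed reactor with recycle the Lawrence–McCarty relation gives S = K_s·(1 + k_d·θ_c) / [θ_c·(Y·k − k_d) − 1] = 47.8 × (1 + 0.105 × 17.1) / [17.1 × (0.711 × 5.21 − 0.105) − 1] = 133.6 / 60.55 = 2.207 mg/L.
The observed yield is Y_obs = Y/(1 + k_d·θ_c) = 0.711 / (1 + 0.105 × 17.1) = 0.711 / 2.796 = 0.2543 g VSS per g BOD₅ removed.
Mass of BOD₅ removed per day: Q(S₀ − S) = 2170 × 1598 g/m³ = 3467 kg/d.
P_X = Y_obs · Q(S₀ − S) = 0.2543 × 3467 = 881.8 kg VSS/d.

P_X ≈ 882 kg VSS/d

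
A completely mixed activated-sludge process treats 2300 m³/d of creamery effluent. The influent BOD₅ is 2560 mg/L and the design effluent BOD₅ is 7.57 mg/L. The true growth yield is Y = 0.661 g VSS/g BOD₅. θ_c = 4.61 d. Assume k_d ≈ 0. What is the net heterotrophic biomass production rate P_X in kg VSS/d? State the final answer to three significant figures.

P_X ≈ 3880 kg VSS/d

With endogenous decay neglected, the observed yield equals the true yield: Y_obs = Y = 0.661 g VSS/g BOD₅.
Mass of BOD₅ removed per day: Q(S₀ − S) = 2300 × 2552 g/m³ = 5871 kg/d.
P_X = Y_obs · Q(S₀ − S) = 0.6610 × 5871 = 3880 kg VSS/d.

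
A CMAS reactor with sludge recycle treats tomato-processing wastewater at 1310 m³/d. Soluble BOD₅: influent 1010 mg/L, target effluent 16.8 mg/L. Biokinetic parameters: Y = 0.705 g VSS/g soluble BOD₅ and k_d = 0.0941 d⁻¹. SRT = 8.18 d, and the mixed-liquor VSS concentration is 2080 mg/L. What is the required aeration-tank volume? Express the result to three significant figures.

V ≈ 2040 m³

Rearranging the biomass balance for a CMAS with decay, V = Y·Q·ΔS·θ_c / [X·(1+k_d θ_c)] = 0.705 × 1310 × (1010 − 16.8) × 8.18 / [2080 × (1 + 0.0941 × 8.18)] = 7.5×10^6 / 3681 = 2038 m³.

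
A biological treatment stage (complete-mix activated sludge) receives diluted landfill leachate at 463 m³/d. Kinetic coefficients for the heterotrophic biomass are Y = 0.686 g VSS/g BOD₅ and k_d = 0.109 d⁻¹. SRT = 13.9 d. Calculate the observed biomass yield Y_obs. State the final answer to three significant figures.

The observed yield is Y_obs = Y/(1 + k_d·θ_c) = 0.686 / (1 + 0.109 × 13.9) = 0.686 / 2.515 = 0.2728 g VSS per g BOD₅ removed.

Y_obs ≈ 0.273 g VSS/g BOD₅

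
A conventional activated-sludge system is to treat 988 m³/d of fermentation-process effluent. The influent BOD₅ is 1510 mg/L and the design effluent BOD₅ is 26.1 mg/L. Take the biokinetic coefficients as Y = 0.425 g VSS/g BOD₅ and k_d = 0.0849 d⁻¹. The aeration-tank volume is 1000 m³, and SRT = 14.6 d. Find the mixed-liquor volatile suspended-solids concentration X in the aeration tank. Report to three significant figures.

X ≈ 4060 mg/L

From V·X·(1 + k_d·θ_c) = Y·Q·(S₀ − S)·θ_c: X = 0.425 × 988 × (1510 − 26.1) × 14.6 / [1000 × (1 + 0.0849 × 14.6)] = 4062 mg/L.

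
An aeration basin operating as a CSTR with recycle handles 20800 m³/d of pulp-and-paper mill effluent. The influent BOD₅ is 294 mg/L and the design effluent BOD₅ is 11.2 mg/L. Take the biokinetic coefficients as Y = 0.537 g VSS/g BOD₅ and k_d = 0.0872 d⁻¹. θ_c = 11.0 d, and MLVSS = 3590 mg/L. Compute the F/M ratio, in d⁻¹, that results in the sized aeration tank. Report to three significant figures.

Rearranging the biomass balance for a CMAS with decay, V = Y·Q·ΔS·θ_c / [X·(1+k_d θ_c)] = 0.537 × 20800 × (294 − 11.2) × 11.0 / [3590 × (1 + 0.0872 × 11.0)] = 3.47×10^7 / 7034 = 4940 m³.
Food-to-microorganism ratio F/M = Q S₀ / (V X) = 20800 × 294 / (4940 × 3590) = 0.3448 d⁻¹.

F/M ≈ 0.345 d⁻¹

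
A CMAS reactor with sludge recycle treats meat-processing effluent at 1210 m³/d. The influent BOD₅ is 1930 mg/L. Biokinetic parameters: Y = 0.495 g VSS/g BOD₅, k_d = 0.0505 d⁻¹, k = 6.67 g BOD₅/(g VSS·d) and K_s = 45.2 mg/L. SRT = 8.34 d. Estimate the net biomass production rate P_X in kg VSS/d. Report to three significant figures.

From the Monod/SRT balance for a CMAS, S = K_s·(1+k_d θ_c)/[θ_c·(Y k − k_d) − 1] = 45.2 × (1 + 0.0505 × 8.34) / [8.34 × (0.495 × 6.67 − 0.0505) − 1] = 64.24 / 26.11 = 2.460 mg/L.
Y_obs = Y / (1 + k_d θ_c) = 0.495 / (1 + 0.0505 × 8.34) = 0.495 / 1.421 = 0.3483.
Q·(S₀ − S) = 1210 × (1930 − 2.46) × 10⁻³ = 2332 kg/d removed.
Net biomass production P_X = Y_obs × Q·(S₀ − S) = 0.3483 × 2332 = 812.4 kg VSS/d.

P_X ≈ 812 kg VSS/d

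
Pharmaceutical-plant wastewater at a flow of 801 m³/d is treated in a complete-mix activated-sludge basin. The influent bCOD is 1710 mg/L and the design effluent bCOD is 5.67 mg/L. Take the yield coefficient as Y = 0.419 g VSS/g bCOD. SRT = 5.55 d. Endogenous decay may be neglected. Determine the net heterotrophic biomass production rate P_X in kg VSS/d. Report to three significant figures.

P_X ≈ 572 kg VSS/d

With endogenous decay neglected, the observed yield equals the true yield: Y_obs = Y = 0.419 g VSS/g bCOD.
Q·(S₀ − S) = 801 × (1710 − 5.67) × 10⁻³ = 1365 kg/d removed.
Biomass produced: P_X = Y_obs·Q·ΔS = 0.4190 × 1365 ≈ 572.0 kg VSS/d.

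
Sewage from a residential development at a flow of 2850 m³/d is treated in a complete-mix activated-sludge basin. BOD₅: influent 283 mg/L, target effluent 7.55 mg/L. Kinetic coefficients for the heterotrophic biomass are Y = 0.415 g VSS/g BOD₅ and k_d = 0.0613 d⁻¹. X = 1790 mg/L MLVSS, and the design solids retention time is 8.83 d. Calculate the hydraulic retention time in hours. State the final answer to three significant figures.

From the SRT design equation V = Y Q (S₀−S) θ_c / [X (1 + k_d θ_c)] = 0.415 × 2850 × (283 − 7.55) × 8.83 / [1790 × (1 + 0.0613 × 8.83)] = 2.88×10^6 / 2759 = 1043 m³.
Hydraulic retention time τ = V/Q = 1043 / 2850 = 0.3659 d = 8.781 h.

τ ≈ 8.78 h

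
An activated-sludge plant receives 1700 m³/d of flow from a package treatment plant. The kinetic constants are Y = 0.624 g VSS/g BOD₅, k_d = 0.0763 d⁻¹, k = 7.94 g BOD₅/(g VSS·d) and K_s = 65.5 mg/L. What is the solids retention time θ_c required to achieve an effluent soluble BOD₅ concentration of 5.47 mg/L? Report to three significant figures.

Specific growth rate at S = 5.47 mg/L: μ = YkS/(K_s+S) = 0.624·7.94·5.47/(65.5+5.47) = 0.3819 d⁻¹.
1/θ_c = 0.3819 − 0.0763 = 0.3056 d⁻¹, so θ_c = 3.273 d.

θ_c ≈ 3.27 d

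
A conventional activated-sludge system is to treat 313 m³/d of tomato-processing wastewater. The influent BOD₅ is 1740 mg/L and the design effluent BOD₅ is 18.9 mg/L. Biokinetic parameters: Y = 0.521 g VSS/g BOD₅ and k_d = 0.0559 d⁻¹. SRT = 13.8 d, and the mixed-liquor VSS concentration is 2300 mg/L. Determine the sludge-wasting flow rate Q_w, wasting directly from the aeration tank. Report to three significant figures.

Q_w ≈ 68.9 m³/d

Steady-state biomass mass balance: V·X·(1 + k_d·θ_c) = Y·Q·(S₀ − S)·θ_c, so V = 0.521 × 313 × (1740 − 18.9) × 13.8 / [2300 × (1 + 0.0559 × 13.8)] = 3.87×10^6 / 4074 = 950.6 m³.
Wasting from the aeration tank: Q_w = V / θ_c = 950.6 / 13.8 = 68.89 m³/d.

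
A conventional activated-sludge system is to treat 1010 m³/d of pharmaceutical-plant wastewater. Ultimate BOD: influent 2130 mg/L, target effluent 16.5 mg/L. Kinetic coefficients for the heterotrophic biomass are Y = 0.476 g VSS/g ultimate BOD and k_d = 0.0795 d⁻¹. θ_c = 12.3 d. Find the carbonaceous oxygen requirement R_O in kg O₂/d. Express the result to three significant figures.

Observed yield with endogenous decay: Y_obs = Y / (1 + k_d·θ_c) = 0.476 / (1 + 0.0795 × 12.3) = 0.476 / 1.978 = 0.2407 g VSS/g ultimate BOD.
Substrate removed = Q·(S₀ − S) = 1010 m³/d × (2130 − 16.5) g/m³ = 2.13×10^6 g/d = 2135 kg/d.
P_X = Y_obs·Q·(S₀ − S) = 0.2407 × 2135 = 513.7 kg VSS/d.
R_O = Q·(S₀ − S) − 1.42·P_X = 2135 − 1.42 × 513.7 = 1405 kg O₂/d.

R_O ≈ 1410 kg O₂/d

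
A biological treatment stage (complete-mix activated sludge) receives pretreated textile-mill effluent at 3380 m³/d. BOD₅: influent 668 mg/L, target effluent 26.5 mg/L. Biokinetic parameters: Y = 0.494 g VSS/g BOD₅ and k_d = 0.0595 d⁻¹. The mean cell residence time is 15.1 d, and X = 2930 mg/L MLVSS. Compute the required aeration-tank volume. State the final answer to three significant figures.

Rearranging the biomass balance for a CMAS with decay, V = Y·Q·ΔS·θ_c / [X·(1+k_d θ_c)] = 0.494 × 3380 × (668 − 26.5) × 15.1 / [2930 × (1 + 0.0595 × 15.1)] = 1.62×10^7 / 5562 = 2908 m³.

V ≈ 2910 m³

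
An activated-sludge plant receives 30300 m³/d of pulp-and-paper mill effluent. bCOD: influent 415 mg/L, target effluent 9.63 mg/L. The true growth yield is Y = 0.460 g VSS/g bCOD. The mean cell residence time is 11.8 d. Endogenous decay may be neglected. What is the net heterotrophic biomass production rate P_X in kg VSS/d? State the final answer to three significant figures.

P_X ≈ 5650 kg VSS/d

No decay correction is needed, so Y_obs = Y = 0.460.
Q·(S₀ − S) = 30300 × (415 − 9.63) × 10⁻³ = 12283 kg/d removed.
P_X = Y_obs · Q(S₀ − S) = 0.4600 × 12283 = 5650 kg VSS/d.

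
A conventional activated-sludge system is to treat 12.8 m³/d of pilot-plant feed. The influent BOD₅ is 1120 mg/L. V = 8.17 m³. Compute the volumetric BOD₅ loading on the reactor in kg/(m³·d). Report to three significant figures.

L_v = Q S₀ / V = 12.8 × 1120 × 10⁻³ / 8.170 = 1.755 kg/(m³·d).

L_v ≈ 1.75 kg BOD₅/(m³·d)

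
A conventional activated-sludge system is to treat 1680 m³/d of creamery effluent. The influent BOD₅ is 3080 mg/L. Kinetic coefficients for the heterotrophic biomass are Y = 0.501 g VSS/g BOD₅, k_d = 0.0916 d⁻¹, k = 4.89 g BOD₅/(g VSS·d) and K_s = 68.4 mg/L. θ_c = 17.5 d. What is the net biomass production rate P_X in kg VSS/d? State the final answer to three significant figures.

Effluent substrate depends only on kinetics and SRT: S = K_s(1 + k_d θ_c) / [θ_c(Yk − k_d) − 1] = 68.4 × (1 + 0.0916 × 17.5) / [17.5 × (0.501 × 4.89 − 0.0916) − 1] = 178.0 / 40.27 = 4.421 mg/L.
Observed yield with endogenous decay: Y_obs = Y / (1 + k_d·θ_c) = 0.501 / (1 + 0.0916 × 17.5) = 0.501 / 2.603 = 0.1925 g VSS/g BOD₅.
Q·(S₀ − S) = 1680 × (3080 − 4.42) × 10⁻³ = 5167 kg/d removed.
P_X = Y_obs · Q(S₀ − S) = 0.1925 × 5167 = 994.5 kg VSS/d.

P_X ≈ 994 kg VSS/d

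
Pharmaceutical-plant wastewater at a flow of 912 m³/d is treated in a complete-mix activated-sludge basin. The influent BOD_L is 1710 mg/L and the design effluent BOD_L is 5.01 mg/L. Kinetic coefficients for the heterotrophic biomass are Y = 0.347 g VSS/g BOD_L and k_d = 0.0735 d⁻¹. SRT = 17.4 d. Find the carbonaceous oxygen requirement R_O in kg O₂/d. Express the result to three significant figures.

Y_obs = Y / (1 + k_d θ_c) = 0.347 / (1 + 0.0735 × 17.4) = 0.347 / 2.279 = 0.1523.
Q·(S₀ − S) = 912 × (1710 − 5.01) × 10⁻³ = 1555 kg/d removed.
P_X = Y_obs·Q·(S₀ − S) = 0.1523 × 1555 = 236.8 kg VSS/d.
R_O = Q·ΔS − 1.42 P_X = 1555 − 336.2 = 1219 kg O₂/d.

R_O ≈ 1220 kg O₂/d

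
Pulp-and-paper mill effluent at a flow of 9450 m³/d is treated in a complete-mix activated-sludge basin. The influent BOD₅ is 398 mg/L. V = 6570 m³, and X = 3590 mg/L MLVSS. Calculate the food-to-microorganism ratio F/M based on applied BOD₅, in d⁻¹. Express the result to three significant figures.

F/M ≈ 0.159 d⁻¹

Food-to-microorganism ratio F/M = Q S₀ / (V X) = 9450 × 398 / (6570 × 3590) = 0.1595 d⁻¹.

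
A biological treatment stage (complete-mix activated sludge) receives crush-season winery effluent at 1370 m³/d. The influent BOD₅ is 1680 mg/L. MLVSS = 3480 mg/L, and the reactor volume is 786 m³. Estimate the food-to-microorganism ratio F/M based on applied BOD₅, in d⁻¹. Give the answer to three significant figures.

F/M = applied load / biomass = Q·S₀/(V·X) = 1370 × 1680 / (786.0 × 3480) = 0.8414 d⁻¹.

F/M ≈ 0.841 d⁻¹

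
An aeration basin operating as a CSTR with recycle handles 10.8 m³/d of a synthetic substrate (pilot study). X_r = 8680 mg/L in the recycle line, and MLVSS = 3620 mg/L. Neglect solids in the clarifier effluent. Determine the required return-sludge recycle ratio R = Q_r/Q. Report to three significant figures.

R ≈ 0.715

R = Q_r/Q = X/(X_r − X) = 3620 / (8680 − 3620) = 0.7154.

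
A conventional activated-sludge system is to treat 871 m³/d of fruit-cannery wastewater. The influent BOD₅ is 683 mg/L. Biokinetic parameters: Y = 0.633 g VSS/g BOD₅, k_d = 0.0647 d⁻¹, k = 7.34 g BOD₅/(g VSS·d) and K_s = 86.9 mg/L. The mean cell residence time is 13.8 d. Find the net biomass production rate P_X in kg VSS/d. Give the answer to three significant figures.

For a completely mixed reactor with recycle the Lawrence–McCarty relation gives S = K_s·(1 + k_d·θ_c) / [θ_c·(Y·k − k_d) − 1] = 86.9 × (1 + 0.0647 × 13.8) / [13.8 × (0.633 × 7.34 − 0.0647) − 1] = 164.5 / 62.22 = 2.643 mg/L.
Observed yield with endogenous decay: Y_obs = Y / (1 + k_d·θ_c) = 0.633 / (1 + 0.0647 × 13.8) = 0.633 / 1.893 = 0.3344 g VSS/g BOD₅.
ΔS = 683 − 2.64 = 680.4 mg/L, so the substrate removal rate is 871 × 680.4/1000 = 592.6 kg BOD₅/d.
So the net sludge growth is P_X = 0.3344 × 592.6 = 198.2 kg VSS/d.

P_X ≈ 198 kg VSS/d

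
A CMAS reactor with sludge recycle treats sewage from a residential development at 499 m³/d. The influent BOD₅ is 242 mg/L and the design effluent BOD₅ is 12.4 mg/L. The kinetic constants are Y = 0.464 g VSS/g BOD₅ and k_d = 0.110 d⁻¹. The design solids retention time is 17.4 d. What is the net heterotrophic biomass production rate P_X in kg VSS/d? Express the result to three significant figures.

P_X ≈ 18.2 kg VSS/d

Correct the yield for decay: Y_obs = Y/(1 + k_d θ_c) = 0.464 / (1 + 0.110 × 17.4) = 0.464 / 2.914 = 0.1592.
Q·(S₀ − S) = 499 × (242 − 12.4) × 10⁻³ = 114.6 kg/d removed.
P_X = Y_obs · Q(S₀ − S) = 0.1592 × 114.6 = 18.24 kg VSS/d.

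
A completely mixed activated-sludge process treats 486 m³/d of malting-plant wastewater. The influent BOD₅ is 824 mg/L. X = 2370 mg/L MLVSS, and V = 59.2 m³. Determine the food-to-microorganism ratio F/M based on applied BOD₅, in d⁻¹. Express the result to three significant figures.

F/M ≈ 2.85 d⁻¹

Food-to-microorganism ratio F/M = Q S₀ / (V X) = 486 × 824 / (59.20 × 2370) = 2.854 d⁻¹.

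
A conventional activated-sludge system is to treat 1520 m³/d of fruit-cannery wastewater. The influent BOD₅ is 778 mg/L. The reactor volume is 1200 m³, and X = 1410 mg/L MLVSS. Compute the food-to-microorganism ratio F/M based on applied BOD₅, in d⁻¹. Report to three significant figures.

F/M = applied load / biomass = Q·S₀/(V·X) = 1520 × 778 / (1200 × 1410) = 0.6989 d⁻¹.

F/M ≈ 0.699 d⁻¹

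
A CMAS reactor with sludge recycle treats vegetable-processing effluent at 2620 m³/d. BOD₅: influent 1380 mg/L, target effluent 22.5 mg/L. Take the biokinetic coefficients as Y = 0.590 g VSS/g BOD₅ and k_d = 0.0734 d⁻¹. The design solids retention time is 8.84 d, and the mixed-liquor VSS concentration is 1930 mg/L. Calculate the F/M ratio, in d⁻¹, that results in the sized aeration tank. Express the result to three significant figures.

From the SRT design equation V = Y Q (S₀−S) θ_c / [X (1 + k_d θ_c)] = 0.590 × 2620 × (1380 − 22.5) × 8.84 / [1930 × (1 + 0.0734 × 8.84)] = 1.86×10^7 / 3182 = 5829 m³.
F/M = Q·S₀ / (V·X) = 2620 × 1380 / (5829 × 1930) = 0.3214 g BOD₅·(g VSS·d)⁻¹.

F/M ≈ 0.321 d⁻¹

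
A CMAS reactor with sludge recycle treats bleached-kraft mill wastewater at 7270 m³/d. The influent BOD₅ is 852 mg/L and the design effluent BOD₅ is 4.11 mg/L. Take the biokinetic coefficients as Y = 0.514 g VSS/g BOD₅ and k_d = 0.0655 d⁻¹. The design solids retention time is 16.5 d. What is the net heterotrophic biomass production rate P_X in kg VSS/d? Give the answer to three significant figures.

P_X ≈ 1520 kg VSS/d

Y_obs = Y / (1 + k_d θ_c) = 0.514 / (1 + 0.0655 × 16.5) = 0.514 / 2.081 = 0.2470.
Mass of BOD₅ removed per day: Q(S₀ − S) = 7270 × 847.9 g/m³ = 6164 kg/d.
Net biomass production P_X = Y_obs × Q·(S₀ − S) = 0.2470 × 6164 = 1523 kg VSS/d.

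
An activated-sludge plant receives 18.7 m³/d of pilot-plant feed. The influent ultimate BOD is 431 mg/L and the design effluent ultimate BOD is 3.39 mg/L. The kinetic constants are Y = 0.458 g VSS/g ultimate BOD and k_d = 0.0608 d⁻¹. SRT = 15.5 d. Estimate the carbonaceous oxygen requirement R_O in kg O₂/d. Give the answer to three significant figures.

The observed yield is Y_obs = Y/(1 + k_d·θ_c) = 0.458 / (1 + 0.0608 × 15.5) = 0.458 / 1.942 = 0.2358 g VSS per g ultimate BOD removed.
Substrate removed = Q·(S₀ − S) = 18.7 m³/d × (431 − 3.39) g/m³ = 8×10^3 g/d = 7.996 kg/d.
Biomass synthesised: P_X = Y_obs × 7.996 = 1.885 kg VSS/d.
R_O = Q·ΔS − 1.42 P_X = 7.996 − 2.677 = 5.319 kg O₂/d.

R_O ≈ 5.32 kg O₂/d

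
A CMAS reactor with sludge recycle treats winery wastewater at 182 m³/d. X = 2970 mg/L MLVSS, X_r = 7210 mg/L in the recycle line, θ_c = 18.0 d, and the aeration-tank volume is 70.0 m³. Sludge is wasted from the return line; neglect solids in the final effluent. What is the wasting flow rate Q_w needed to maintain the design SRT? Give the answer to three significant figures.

Q_w ≈ 1.60 m³/d

Wasting from the return line (neglecting effluent solids): Q_w = V·X / (θ_c·X_r) = 70.00 × 2970 / (18.0 × 7210) = 1.602 m³/d.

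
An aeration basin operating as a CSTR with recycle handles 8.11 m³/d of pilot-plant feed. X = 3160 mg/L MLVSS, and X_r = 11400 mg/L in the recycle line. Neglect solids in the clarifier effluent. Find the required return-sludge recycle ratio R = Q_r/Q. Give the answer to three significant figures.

R ≈ 0.383

Mass balance around the secondary clarifier (neglecting effluent solids): R = X / (X_r − X) = 3160 / (11400 − 3160) = 0.3835.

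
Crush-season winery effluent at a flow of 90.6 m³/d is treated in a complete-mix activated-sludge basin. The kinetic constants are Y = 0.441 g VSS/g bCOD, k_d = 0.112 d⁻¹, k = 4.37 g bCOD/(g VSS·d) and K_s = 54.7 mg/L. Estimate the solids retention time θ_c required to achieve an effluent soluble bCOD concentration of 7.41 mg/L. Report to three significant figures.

θ_c ≈ 8.48 d

From 1/θ_c = Y·k·S/(K_s + S) − k_d: Y·k·S/(K_s+S) = 0.441 × 4.37 × 7.41 / (54.7 + 7.41) = 0.2299 d⁻¹.
θ_c = 1/(μ − k_d) = 1/(0.2299 − 0.112) = 1/0.1179 = 8.480 d.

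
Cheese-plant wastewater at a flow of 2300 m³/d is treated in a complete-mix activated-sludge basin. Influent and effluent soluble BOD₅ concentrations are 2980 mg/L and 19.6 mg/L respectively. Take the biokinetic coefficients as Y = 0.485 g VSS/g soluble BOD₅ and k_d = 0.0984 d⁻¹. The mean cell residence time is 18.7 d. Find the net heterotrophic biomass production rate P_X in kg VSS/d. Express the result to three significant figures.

Y_obs = Y / (1 + k_d θ_c) = 0.485 / (1 + 0.0984 × 18.7) = 0.485 / 2.840 = 0.1708.
Mass of soluble BOD₅ removed per day: Q(S₀ − S) = 2300 × 2960 g/m³ = 6809 kg/d.
So the net sludge growth is P_X = 0.1708 × 6809 = 1163 kg VSS/d.

P_X ≈ 1160 kg VSS/d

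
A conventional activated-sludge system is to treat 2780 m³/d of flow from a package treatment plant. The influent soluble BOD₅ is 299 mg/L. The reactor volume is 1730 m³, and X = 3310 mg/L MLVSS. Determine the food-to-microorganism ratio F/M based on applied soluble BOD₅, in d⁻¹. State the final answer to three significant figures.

F/M ≈ 0.145 d⁻¹

Food-to-microorganism ratio F/M = Q S₀ / (V X) = 2780 × 299 / (1730 × 3310) = 0.1452 d⁻¹.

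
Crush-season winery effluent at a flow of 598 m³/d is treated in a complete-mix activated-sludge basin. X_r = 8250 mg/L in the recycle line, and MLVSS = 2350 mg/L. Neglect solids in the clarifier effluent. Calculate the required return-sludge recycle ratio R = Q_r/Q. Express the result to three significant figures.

R ≈ 0.398

R = Q_r/Q = X/(X_r − X) = 2350 / (8250 − 2350) = 0.3983.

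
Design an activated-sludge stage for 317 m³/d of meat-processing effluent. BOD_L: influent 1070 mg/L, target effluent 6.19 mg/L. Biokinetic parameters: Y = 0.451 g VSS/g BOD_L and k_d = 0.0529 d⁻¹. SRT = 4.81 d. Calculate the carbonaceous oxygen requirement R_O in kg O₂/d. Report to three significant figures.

The observed yield is Y_obs = Y/(1 + k_d·θ_c) = 0.451 / (1 + 0.0529 × 4.81) = 0.451 / 1.254 = 0.3595 g VSS per g BOD_L removed.
Substrate removed = Q·(S₀ − S) = 317 m³/d × (1070 − 6.19) g/m³ = 3.37×10^5 g/d = 337.2 kg/d.
P_X = Y_obs·Q·(S₀ − S) = 0.3595 × 337.2 = 121.2 kg VSS/d.
R_O = Q·(S₀ − S) − 1.42·P_X = 337.2 − 1.42 × 121.2 = 165.1 kg O₂/d.

R_O ≈ 165 kg O₂/d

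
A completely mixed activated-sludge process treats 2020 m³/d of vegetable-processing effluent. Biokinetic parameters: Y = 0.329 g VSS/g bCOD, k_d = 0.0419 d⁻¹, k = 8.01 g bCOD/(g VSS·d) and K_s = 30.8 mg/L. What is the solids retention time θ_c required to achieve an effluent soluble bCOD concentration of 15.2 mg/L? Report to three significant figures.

From 1/θ_c = Y·k·S/(K_s + S) − k_d: Y·k·S/(K_s+S) = 0.329 × 8.01 × 15.2 / (30.8 + 15.2) = 0.8708 d⁻¹.
1/θ_c = 0.8708 − 0.0419 = 0.8289 d⁻¹, so θ_c = 1.206 d.

θ_c ≈ 1.21 d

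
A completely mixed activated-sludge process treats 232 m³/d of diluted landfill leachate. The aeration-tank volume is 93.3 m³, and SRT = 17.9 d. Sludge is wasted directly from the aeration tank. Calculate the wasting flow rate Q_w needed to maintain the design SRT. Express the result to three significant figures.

With mixed-liquor wasting, θ_c = V/Q_w, so Q_w = V/θ_c = 93.30/17.9 = 5.212 m³/d.

Q_w ≈ 5.21 m³/d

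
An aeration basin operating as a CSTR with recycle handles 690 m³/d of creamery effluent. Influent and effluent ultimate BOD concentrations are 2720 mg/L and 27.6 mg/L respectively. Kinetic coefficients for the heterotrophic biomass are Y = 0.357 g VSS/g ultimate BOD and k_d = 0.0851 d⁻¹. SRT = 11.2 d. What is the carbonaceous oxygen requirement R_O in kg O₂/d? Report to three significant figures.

Observed yield with endogenous decay: Y_obs = Y / (1 + k_d·θ_c) = 0.357 / (1 + 0.0851 × 11.2) = 0.357 / 1.953 = 0.1828 g VSS/g ultimate BOD.
Q·(S₀ − S) = 690 × (2720 − 27.6) × 10⁻³ = 1858 kg/d removed.
Biomass synthesised: P_X = Y_obs × 1858 = 339.6 kg VSS/d.
R_O = Q·ΔS − 1.42 P_X = 1858 − 482.2 = 1376 kg O₂/d.

R_O ≈ 1380 kg O₂/d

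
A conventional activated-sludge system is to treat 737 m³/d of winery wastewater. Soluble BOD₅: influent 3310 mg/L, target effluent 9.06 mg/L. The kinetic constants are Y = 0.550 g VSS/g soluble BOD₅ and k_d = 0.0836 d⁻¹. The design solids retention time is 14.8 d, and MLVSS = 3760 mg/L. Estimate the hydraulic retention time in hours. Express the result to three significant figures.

τ ≈ 76.7 h

From the SRT design equation V = Y Q (S₀−S) θ_c / [X (1 + k_d θ_c)] = 0.550 × 737 × (3310 − 9.06) × 14.8 / [3760 × (1 + 0.0836 × 14.8)] = 1.98×10^7 / 8412 = 2354 m³.
HRT = V/Q = 2354 m³ / 737 m³·d⁻¹ = 3.194 d × 24 = 76.66 h.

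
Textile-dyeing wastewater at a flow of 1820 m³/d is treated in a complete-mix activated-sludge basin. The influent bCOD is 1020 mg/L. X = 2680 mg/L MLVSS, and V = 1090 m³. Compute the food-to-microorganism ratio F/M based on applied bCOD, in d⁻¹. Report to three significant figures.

F/M ≈ 0.635 d⁻¹

F/M = applied load / biomass = Q·S₀/(V·X) = 1820 × 1020 / (1090 × 2680) = 0.6355 d⁻¹.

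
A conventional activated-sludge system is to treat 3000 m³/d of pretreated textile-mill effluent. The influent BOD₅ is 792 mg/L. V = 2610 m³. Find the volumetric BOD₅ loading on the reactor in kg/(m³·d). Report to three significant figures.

L_v ≈ 0.910 kg BOD₅/(m³·d)

Volumetric loading L_v = Q·S₀ / V = 3000 × 792 g/m³ / 2610 m³ = 910.3 g/(m³·d) = 0.9103 kg BOD₅/(m³·d).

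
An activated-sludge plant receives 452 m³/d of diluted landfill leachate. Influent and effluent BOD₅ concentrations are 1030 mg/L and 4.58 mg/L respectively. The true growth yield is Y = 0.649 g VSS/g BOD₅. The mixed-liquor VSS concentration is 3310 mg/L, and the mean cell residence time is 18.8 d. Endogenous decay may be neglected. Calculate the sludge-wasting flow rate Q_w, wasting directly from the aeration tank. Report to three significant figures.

Biomass mass balance (decay neglected): V·X = Y·Q·(S₀ − S)·θ_c, so V = 0.649 × 452 × (1030 − 4.58) × 18.8 / 3310 = 1708 m³.
With mixed-liquor wasting, θ_c = V/Q_w, so Q_w = V/θ_c = 1708/18.8 = 90.88 m³/d.

Q_w ≈ 90.9 m³/d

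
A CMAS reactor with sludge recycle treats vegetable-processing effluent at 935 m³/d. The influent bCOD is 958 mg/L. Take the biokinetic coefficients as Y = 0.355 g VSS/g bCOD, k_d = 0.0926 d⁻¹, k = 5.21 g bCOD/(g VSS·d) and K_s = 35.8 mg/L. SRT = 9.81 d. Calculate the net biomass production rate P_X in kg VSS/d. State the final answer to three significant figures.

For a completely mixed reactor with recycle the Lawrence–McCarty relation gives S = K_s·(1 + k_d·θ_c) / [θ_c·(Y·k − k_d) − 1] = 35.8 × (1 + 0.0926 × 9.81) / [9.81 × (0.355 × 5.21 − 0.0926) − 1] = 68.32 / 16.24 = 4.208 mg/L.
Y_obs = Y / (1 + k_d θ_c) = 0.355 / (1 + 0.0926 × 9.81) = 0.355 / 1.908 = 0.1860.
Mass of bCOD removed per day: Q(S₀ − S) = 935 × 953.8 g/m³ = 891.8 kg/d.
So the net sludge growth is P_X = 0.1860 × 891.8 = 165.9 kg VSS/d.

P_X ≈ 166 kg VSS/d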